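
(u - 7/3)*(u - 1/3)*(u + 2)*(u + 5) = u^4 + 13*u^3/3 - 71*u^2/9 - 191*u/9 + 70/9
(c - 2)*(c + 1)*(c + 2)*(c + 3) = c^4 + 4*c^3 - c^2 - 16*c - 12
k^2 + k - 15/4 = (k - 3/2)*(k + 5/2)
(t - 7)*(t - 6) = t^2 - 13*t + 42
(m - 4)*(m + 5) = m^2 + m - 20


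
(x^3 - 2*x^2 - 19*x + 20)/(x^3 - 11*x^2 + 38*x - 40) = (x^2 + 3*x - 4)/(x^2 - 6*x + 8)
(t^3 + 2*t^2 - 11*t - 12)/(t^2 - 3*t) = t + 5 + 4/t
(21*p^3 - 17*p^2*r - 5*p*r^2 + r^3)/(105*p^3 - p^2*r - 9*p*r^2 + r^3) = (p - r)/(5*p - r)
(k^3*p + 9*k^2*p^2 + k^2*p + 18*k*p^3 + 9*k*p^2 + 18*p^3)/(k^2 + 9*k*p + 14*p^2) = p*(k^3 + 9*k^2*p + k^2 + 18*k*p^2 + 9*k*p + 18*p^2)/(k^2 + 9*k*p + 14*p^2)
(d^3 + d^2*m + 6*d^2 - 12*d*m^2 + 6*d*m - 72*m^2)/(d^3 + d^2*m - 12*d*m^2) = (d + 6)/d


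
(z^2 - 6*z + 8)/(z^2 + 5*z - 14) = (z - 4)/(z + 7)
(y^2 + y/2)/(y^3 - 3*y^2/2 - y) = 1/(y - 2)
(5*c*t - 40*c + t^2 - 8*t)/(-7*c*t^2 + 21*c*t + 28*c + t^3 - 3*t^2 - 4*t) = (-5*c*t + 40*c - t^2 + 8*t)/(7*c*t^2 - 21*c*t - 28*c - t^3 + 3*t^2 + 4*t)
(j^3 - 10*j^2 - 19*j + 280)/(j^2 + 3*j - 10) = (j^2 - 15*j + 56)/(j - 2)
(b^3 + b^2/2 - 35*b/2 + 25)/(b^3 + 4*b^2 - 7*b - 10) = (b - 5/2)/(b + 1)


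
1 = 1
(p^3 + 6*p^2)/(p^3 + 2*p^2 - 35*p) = p*(p + 6)/(p^2 + 2*p - 35)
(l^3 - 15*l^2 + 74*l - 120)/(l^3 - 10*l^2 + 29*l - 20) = (l - 6)/(l - 1)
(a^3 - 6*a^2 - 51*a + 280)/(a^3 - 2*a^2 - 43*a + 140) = (a - 8)/(a - 4)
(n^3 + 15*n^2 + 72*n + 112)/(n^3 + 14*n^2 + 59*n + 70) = (n^2 + 8*n + 16)/(n^2 + 7*n + 10)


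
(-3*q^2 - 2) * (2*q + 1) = -6*q^3 - 3*q^2 - 4*q - 2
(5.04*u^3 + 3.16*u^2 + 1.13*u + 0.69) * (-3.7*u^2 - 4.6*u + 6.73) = -18.648*u^5 - 34.876*u^4 + 15.2022*u^3 + 13.5158*u^2 + 4.4309*u + 4.6437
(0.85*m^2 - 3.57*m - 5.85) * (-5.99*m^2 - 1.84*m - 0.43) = -5.0915*m^4 + 19.8203*m^3 + 41.2448*m^2 + 12.2991*m + 2.5155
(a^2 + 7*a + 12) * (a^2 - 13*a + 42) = a^4 - 6*a^3 - 37*a^2 + 138*a + 504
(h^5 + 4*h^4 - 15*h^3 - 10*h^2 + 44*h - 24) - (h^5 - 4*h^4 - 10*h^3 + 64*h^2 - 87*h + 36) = 8*h^4 - 5*h^3 - 74*h^2 + 131*h - 60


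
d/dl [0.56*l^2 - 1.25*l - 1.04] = 1.12*l - 1.25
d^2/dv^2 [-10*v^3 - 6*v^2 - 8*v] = -60*v - 12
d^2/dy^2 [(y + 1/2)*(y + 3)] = 2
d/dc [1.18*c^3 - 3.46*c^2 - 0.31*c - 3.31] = 3.54*c^2 - 6.92*c - 0.31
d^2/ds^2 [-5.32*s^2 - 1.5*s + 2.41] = -10.6400000000000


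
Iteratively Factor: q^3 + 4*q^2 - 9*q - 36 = (q + 3)*(q^2 + q - 12) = (q + 3)*(q + 4)*(q - 3)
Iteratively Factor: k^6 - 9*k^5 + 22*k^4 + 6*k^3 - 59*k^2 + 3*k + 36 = (k - 1)*(k^5 - 8*k^4 + 14*k^3 + 20*k^2 - 39*k - 36) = (k - 4)*(k - 1)*(k^4 - 4*k^3 - 2*k^2 + 12*k + 9) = (k - 4)*(k - 3)*(k - 1)*(k^3 - k^2 - 5*k - 3) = (k - 4)*(k - 3)^2*(k - 1)*(k^2 + 2*k + 1) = (k - 4)*(k - 3)^2*(k - 1)*(k + 1)*(k + 1)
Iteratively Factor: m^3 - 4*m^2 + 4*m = (m - 2)*(m^2 - 2*m) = m*(m - 2)*(m - 2)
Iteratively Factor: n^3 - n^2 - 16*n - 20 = (n + 2)*(n^2 - 3*n - 10) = (n + 2)^2*(n - 5)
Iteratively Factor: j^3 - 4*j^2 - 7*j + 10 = (j + 2)*(j^2 - 6*j + 5) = (j - 1)*(j + 2)*(j - 5)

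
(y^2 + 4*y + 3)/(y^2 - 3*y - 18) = (y + 1)/(y - 6)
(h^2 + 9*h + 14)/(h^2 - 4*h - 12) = (h + 7)/(h - 6)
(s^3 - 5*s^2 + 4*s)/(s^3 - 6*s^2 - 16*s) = (-s^2 + 5*s - 4)/(-s^2 + 6*s + 16)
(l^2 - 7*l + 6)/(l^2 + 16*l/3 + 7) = 3*(l^2 - 7*l + 6)/(3*l^2 + 16*l + 21)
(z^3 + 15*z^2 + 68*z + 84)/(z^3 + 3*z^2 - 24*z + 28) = (z^2 + 8*z + 12)/(z^2 - 4*z + 4)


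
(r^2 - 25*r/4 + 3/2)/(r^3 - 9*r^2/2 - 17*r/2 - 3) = (4*r - 1)/(2*(2*r^2 + 3*r + 1))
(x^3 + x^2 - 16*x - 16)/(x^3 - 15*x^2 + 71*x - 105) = (x^3 + x^2 - 16*x - 16)/(x^3 - 15*x^2 + 71*x - 105)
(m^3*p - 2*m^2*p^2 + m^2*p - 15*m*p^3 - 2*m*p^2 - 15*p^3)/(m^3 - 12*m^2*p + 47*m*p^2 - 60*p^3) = p*(m^2 + 3*m*p + m + 3*p)/(m^2 - 7*m*p + 12*p^2)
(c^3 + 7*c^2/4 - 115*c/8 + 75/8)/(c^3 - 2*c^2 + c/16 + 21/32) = 4*(2*c^2 + 5*c - 25)/(8*c^2 - 10*c - 7)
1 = 1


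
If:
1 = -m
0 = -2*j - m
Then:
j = 1/2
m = -1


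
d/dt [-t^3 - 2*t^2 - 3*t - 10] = -3*t^2 - 4*t - 3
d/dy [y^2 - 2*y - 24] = 2*y - 2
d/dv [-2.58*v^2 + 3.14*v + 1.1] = 3.14 - 5.16*v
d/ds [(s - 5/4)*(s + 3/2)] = 2*s + 1/4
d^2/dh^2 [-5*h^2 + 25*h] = -10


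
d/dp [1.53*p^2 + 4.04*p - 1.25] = 3.06*p + 4.04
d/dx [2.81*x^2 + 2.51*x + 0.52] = 5.62*x + 2.51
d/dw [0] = 0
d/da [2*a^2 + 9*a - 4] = 4*a + 9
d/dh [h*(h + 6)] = 2*h + 6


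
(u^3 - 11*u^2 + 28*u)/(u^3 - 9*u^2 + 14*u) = (u - 4)/(u - 2)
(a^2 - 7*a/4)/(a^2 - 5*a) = (a - 7/4)/(a - 5)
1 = 1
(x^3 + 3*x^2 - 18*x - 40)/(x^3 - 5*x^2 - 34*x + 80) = (x^2 - 2*x - 8)/(x^2 - 10*x + 16)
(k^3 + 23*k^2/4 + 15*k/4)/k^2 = k + 23/4 + 15/(4*k)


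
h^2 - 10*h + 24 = (h - 6)*(h - 4)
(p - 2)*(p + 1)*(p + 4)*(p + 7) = p^4 + 10*p^3 + 15*p^2 - 50*p - 56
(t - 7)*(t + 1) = t^2 - 6*t - 7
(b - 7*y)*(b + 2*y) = b^2 - 5*b*y - 14*y^2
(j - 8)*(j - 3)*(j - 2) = j^3 - 13*j^2 + 46*j - 48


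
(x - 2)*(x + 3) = x^2 + x - 6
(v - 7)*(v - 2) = v^2 - 9*v + 14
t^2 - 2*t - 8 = (t - 4)*(t + 2)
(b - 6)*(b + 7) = b^2 + b - 42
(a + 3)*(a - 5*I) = a^2 + 3*a - 5*I*a - 15*I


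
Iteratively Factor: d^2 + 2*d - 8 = (d - 2)*(d + 4)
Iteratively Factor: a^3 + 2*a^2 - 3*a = (a - 1)*(a^2 + 3*a) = a*(a - 1)*(a + 3)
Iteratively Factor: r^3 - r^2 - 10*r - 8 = (r + 2)*(r^2 - 3*r - 4) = (r - 4)*(r + 2)*(r + 1)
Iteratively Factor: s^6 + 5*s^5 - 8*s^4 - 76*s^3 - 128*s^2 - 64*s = (s + 2)*(s^5 + 3*s^4 - 14*s^3 - 48*s^2 - 32*s) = (s + 1)*(s + 2)*(s^4 + 2*s^3 - 16*s^2 - 32*s) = (s + 1)*(s + 2)^2*(s^3 - 16*s) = (s - 4)*(s + 1)*(s + 2)^2*(s^2 + 4*s) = s*(s - 4)*(s + 1)*(s + 2)^2*(s + 4)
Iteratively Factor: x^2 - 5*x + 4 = (x - 4)*(x - 1)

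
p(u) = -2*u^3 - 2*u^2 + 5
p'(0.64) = -5.02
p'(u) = -6*u^2 - 4*u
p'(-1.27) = -4.60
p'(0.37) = -2.30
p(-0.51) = 4.75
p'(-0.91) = -1.33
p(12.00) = -3739.00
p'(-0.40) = 0.64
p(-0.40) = 4.81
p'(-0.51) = 0.48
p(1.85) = -14.51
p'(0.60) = -4.56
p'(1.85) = -27.94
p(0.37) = 4.62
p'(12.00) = -912.00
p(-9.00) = 1301.00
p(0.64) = 3.66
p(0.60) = 3.85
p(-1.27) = 5.87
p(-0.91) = 4.85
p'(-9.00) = -450.00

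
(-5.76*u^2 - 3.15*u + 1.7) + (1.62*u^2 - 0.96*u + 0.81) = -4.14*u^2 - 4.11*u + 2.51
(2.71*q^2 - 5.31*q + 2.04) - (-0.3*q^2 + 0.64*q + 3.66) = 3.01*q^2 - 5.95*q - 1.62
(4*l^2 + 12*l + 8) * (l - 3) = 4*l^3 - 28*l - 24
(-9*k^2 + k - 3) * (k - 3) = -9*k^3 + 28*k^2 - 6*k + 9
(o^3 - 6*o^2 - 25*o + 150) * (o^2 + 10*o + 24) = o^5 + 4*o^4 - 61*o^3 - 244*o^2 + 900*o + 3600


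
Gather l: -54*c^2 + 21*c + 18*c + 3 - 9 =-54*c^2 + 39*c - 6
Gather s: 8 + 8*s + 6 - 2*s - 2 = 6*s + 12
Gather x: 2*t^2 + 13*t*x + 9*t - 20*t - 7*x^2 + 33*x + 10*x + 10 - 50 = 2*t^2 - 11*t - 7*x^2 + x*(13*t + 43) - 40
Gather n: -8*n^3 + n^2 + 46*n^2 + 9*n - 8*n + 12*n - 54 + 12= -8*n^3 + 47*n^2 + 13*n - 42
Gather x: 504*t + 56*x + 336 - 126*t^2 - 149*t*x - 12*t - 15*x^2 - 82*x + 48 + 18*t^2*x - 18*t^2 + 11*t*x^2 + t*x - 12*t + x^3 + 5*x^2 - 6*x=-144*t^2 + 480*t + x^3 + x^2*(11*t - 10) + x*(18*t^2 - 148*t - 32) + 384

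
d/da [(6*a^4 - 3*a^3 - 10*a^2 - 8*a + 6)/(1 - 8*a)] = (-144*a^4 + 72*a^3 + 71*a^2 - 20*a + 40)/(64*a^2 - 16*a + 1)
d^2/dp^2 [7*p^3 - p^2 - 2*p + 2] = 42*p - 2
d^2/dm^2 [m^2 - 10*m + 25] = 2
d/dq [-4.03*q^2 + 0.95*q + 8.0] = 0.95 - 8.06*q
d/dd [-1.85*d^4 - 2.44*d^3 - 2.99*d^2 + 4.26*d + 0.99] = -7.4*d^3 - 7.32*d^2 - 5.98*d + 4.26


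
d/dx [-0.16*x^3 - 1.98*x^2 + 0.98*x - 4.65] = -0.48*x^2 - 3.96*x + 0.98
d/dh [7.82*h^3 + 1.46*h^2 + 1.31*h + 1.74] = 23.46*h^2 + 2.92*h + 1.31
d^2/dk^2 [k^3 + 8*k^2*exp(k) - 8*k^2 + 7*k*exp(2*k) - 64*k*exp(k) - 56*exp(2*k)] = 8*k^2*exp(k) + 28*k*exp(2*k) - 32*k*exp(k) + 6*k - 196*exp(2*k) - 112*exp(k) - 16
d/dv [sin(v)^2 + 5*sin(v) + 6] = (2*sin(v) + 5)*cos(v)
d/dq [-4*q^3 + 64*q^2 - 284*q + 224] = -12*q^2 + 128*q - 284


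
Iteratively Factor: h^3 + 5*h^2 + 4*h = (h)*(h^2 + 5*h + 4) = h*(h + 1)*(h + 4)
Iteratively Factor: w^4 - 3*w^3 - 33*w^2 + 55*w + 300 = (w - 5)*(w^3 + 2*w^2 - 23*w - 60) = (w - 5)^2*(w^2 + 7*w + 12) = (w - 5)^2*(w + 4)*(w + 3)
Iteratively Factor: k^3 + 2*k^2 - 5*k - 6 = (k + 3)*(k^2 - k - 2) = (k - 2)*(k + 3)*(k + 1)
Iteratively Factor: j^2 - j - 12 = (j + 3)*(j - 4)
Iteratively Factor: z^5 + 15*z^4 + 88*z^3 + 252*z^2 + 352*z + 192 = (z + 4)*(z^4 + 11*z^3 + 44*z^2 + 76*z + 48) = (z + 2)*(z + 4)*(z^3 + 9*z^2 + 26*z + 24) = (z + 2)*(z + 3)*(z + 4)*(z^2 + 6*z + 8) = (z + 2)^2*(z + 3)*(z + 4)*(z + 4)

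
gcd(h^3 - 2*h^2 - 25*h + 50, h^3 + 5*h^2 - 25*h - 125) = h^2 - 25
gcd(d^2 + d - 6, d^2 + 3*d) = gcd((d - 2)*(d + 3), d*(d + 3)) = d + 3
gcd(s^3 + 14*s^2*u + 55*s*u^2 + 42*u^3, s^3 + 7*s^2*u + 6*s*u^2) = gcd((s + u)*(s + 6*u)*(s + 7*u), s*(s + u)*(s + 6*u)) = s^2 + 7*s*u + 6*u^2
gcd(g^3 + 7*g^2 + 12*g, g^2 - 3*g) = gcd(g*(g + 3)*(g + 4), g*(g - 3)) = g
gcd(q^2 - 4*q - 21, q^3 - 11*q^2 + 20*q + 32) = 1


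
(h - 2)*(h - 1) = h^2 - 3*h + 2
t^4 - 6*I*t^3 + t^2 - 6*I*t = t*(t - 6*I)*(-I*t + 1)*(I*t + 1)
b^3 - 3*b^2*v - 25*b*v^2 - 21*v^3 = (b - 7*v)*(b + v)*(b + 3*v)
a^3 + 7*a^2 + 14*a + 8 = (a + 1)*(a + 2)*(a + 4)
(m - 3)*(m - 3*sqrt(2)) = m^2 - 3*sqrt(2)*m - 3*m + 9*sqrt(2)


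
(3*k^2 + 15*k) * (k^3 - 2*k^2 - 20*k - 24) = 3*k^5 + 9*k^4 - 90*k^3 - 372*k^2 - 360*k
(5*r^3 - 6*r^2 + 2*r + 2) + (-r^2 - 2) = 5*r^3 - 7*r^2 + 2*r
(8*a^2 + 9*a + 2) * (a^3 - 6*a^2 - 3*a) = 8*a^5 - 39*a^4 - 76*a^3 - 39*a^2 - 6*a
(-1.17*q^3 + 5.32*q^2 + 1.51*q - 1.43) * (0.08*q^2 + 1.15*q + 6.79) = -0.0936*q^5 - 0.9199*q^4 - 1.7055*q^3 + 37.7449*q^2 + 8.6084*q - 9.7097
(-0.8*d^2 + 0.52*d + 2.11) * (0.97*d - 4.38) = -0.776*d^3 + 4.0084*d^2 - 0.2309*d - 9.2418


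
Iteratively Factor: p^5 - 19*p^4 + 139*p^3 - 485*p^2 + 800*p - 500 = (p - 2)*(p^4 - 17*p^3 + 105*p^2 - 275*p + 250) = (p - 2)^2*(p^3 - 15*p^2 + 75*p - 125) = (p - 5)*(p - 2)^2*(p^2 - 10*p + 25) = (p - 5)^2*(p - 2)^2*(p - 5)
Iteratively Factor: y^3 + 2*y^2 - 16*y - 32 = (y - 4)*(y^2 + 6*y + 8) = (y - 4)*(y + 4)*(y + 2)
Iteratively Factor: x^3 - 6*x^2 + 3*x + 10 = (x + 1)*(x^2 - 7*x + 10) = (x - 5)*(x + 1)*(x - 2)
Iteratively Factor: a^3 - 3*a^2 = (a)*(a^2 - 3*a) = a^2*(a - 3)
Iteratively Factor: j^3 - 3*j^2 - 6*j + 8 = (j - 1)*(j^2 - 2*j - 8) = (j - 4)*(j - 1)*(j + 2)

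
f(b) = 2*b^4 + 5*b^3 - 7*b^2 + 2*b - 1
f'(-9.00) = -4489.00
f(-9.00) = 8891.00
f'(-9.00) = -4489.00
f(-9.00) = 8891.00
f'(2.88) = 277.20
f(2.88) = 203.73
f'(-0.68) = 15.94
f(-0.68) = -6.74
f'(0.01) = 1.86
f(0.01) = -0.98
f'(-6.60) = -1552.17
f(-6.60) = 2038.35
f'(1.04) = 12.66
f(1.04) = 1.47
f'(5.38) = 1606.61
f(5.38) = 2261.31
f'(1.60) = 50.77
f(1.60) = 17.87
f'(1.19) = 20.06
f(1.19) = 3.90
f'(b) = 8*b^3 + 15*b^2 - 14*b + 2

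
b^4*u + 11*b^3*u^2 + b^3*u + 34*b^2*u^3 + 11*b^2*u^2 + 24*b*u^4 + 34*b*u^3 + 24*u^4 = (b + u)*(b + 4*u)*(b + 6*u)*(b*u + u)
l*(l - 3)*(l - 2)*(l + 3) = l^4 - 2*l^3 - 9*l^2 + 18*l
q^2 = q^2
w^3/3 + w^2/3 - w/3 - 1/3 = (w/3 + 1/3)*(w - 1)*(w + 1)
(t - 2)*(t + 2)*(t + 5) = t^3 + 5*t^2 - 4*t - 20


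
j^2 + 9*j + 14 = (j + 2)*(j + 7)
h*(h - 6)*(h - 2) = h^3 - 8*h^2 + 12*h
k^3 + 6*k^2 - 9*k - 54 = (k - 3)*(k + 3)*(k + 6)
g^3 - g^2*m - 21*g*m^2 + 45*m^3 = (g - 3*m)^2*(g + 5*m)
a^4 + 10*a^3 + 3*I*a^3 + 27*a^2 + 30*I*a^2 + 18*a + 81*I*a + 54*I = (a + 1)*(a + 3)*(a + 6)*(a + 3*I)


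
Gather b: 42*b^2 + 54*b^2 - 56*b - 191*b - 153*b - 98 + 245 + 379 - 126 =96*b^2 - 400*b + 400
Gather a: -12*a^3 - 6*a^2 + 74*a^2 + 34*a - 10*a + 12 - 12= -12*a^3 + 68*a^2 + 24*a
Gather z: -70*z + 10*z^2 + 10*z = 10*z^2 - 60*z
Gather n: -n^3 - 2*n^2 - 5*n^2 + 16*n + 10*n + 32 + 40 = -n^3 - 7*n^2 + 26*n + 72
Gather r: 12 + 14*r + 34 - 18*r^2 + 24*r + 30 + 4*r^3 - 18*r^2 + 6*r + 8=4*r^3 - 36*r^2 + 44*r + 84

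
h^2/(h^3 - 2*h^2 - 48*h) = h/(h^2 - 2*h - 48)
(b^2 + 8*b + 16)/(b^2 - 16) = (b + 4)/(b - 4)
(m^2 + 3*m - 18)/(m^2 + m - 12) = (m + 6)/(m + 4)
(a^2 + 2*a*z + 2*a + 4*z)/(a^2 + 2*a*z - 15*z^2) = (a^2 + 2*a*z + 2*a + 4*z)/(a^2 + 2*a*z - 15*z^2)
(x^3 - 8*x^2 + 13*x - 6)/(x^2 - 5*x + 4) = (x^2 - 7*x + 6)/(x - 4)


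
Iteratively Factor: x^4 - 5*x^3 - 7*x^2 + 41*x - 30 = (x + 3)*(x^3 - 8*x^2 + 17*x - 10) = (x - 2)*(x + 3)*(x^2 - 6*x + 5) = (x - 5)*(x - 2)*(x + 3)*(x - 1)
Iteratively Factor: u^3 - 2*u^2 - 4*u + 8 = (u - 2)*(u^2 - 4) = (u - 2)*(u + 2)*(u - 2)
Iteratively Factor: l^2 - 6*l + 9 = (l - 3)*(l - 3)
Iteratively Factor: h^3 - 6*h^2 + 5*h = (h - 5)*(h^2 - h) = (h - 5)*(h - 1)*(h)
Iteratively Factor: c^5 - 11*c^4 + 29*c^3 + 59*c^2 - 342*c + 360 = (c - 5)*(c^4 - 6*c^3 - c^2 + 54*c - 72) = (c - 5)*(c + 3)*(c^3 - 9*c^2 + 26*c - 24) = (c - 5)*(c - 4)*(c + 3)*(c^2 - 5*c + 6) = (c - 5)*(c - 4)*(c - 3)*(c + 3)*(c - 2)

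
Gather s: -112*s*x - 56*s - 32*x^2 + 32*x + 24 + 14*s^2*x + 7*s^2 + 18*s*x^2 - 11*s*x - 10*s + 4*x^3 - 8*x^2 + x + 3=s^2*(14*x + 7) + s*(18*x^2 - 123*x - 66) + 4*x^3 - 40*x^2 + 33*x + 27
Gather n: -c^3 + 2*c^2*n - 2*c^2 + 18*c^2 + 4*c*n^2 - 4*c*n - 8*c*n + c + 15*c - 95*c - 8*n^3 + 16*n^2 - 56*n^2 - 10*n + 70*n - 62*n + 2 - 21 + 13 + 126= -c^3 + 16*c^2 - 79*c - 8*n^3 + n^2*(4*c - 40) + n*(2*c^2 - 12*c - 2) + 120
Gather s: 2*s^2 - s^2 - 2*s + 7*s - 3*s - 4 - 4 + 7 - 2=s^2 + 2*s - 3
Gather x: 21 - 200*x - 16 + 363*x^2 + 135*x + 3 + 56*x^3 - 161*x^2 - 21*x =56*x^3 + 202*x^2 - 86*x + 8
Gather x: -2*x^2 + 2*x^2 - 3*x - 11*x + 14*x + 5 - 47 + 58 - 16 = 0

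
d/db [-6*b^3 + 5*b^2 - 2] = 2*b*(5 - 9*b)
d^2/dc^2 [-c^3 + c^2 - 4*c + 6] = 2 - 6*c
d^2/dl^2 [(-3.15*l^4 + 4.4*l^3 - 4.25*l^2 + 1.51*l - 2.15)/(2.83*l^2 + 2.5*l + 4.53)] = (-50.45607*l^6 - 133.7175*l^5 - 360.42111*l^4 - 544.270742*l^3 - 253.11738*l^2 + 334.335966*l - 180.37858)/(22.665187*l^6 + 60.06675*l^5 + 161.903451*l^4 + 207.9235*l^3 + 259.159941*l^2 + 153.90675*l + 92.959677)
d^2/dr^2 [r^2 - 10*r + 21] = 2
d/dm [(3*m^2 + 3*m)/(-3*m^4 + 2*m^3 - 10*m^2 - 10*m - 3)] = 3*(6*m^5 + 7*m^4 - 4*m^3 - 6*m - 3)/(9*m^8 - 12*m^7 + 64*m^6 + 20*m^5 + 78*m^4 + 188*m^3 + 160*m^2 + 60*m + 9)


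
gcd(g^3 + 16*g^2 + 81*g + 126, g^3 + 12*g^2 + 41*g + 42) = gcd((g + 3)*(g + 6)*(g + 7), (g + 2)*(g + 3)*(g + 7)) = g^2 + 10*g + 21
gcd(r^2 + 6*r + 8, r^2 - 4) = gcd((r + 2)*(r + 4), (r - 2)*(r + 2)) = r + 2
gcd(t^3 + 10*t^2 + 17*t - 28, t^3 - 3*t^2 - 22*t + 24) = t^2 + 3*t - 4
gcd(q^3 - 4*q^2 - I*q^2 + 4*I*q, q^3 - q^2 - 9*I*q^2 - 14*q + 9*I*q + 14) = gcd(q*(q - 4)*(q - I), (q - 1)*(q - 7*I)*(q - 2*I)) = 1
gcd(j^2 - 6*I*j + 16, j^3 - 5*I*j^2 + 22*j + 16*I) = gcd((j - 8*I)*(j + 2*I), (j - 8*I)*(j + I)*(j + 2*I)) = j^2 - 6*I*j + 16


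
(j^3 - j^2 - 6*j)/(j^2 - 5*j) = (j^2 - j - 6)/(j - 5)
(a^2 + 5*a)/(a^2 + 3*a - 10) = a/(a - 2)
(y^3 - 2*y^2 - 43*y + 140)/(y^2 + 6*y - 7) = (y^2 - 9*y + 20)/(y - 1)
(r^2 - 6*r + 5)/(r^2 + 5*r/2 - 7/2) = 2*(r - 5)/(2*r + 7)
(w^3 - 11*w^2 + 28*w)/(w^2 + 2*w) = (w^2 - 11*w + 28)/(w + 2)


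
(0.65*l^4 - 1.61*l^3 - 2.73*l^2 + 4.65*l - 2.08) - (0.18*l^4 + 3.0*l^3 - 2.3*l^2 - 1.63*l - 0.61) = 0.47*l^4 - 4.61*l^3 - 0.43*l^2 + 6.28*l - 1.47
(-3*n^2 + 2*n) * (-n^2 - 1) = 3*n^4 - 2*n^3 + 3*n^2 - 2*n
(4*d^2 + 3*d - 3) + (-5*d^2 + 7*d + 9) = -d^2 + 10*d + 6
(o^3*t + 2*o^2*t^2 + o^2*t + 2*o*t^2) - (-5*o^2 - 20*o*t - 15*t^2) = o^3*t + 2*o^2*t^2 + o^2*t + 5*o^2 + 2*o*t^2 + 20*o*t + 15*t^2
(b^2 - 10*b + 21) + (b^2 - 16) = 2*b^2 - 10*b + 5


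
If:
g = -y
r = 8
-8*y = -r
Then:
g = -1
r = 8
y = 1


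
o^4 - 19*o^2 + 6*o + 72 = (o - 3)^2*(o + 2)*(o + 4)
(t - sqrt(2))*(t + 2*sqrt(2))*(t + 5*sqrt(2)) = t^3 + 6*sqrt(2)*t^2 + 6*t - 20*sqrt(2)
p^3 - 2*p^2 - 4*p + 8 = (p - 2)^2*(p + 2)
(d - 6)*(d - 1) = d^2 - 7*d + 6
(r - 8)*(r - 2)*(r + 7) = r^3 - 3*r^2 - 54*r + 112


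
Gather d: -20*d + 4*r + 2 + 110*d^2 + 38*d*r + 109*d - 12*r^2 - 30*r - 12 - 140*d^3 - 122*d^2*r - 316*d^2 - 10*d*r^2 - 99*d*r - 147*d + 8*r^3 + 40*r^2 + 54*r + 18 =-140*d^3 + d^2*(-122*r - 206) + d*(-10*r^2 - 61*r - 58) + 8*r^3 + 28*r^2 + 28*r + 8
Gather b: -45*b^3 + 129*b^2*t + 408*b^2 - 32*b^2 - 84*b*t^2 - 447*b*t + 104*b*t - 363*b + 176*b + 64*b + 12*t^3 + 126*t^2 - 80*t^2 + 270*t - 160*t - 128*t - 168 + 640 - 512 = -45*b^3 + b^2*(129*t + 376) + b*(-84*t^2 - 343*t - 123) + 12*t^3 + 46*t^2 - 18*t - 40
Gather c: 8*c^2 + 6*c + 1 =8*c^2 + 6*c + 1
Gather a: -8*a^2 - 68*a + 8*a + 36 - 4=-8*a^2 - 60*a + 32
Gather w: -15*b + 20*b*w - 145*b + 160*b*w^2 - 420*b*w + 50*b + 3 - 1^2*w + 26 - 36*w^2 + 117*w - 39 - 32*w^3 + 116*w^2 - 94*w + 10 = -110*b - 32*w^3 + w^2*(160*b + 80) + w*(22 - 400*b)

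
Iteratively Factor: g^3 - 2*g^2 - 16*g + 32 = (g - 2)*(g^2 - 16) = (g - 4)*(g - 2)*(g + 4)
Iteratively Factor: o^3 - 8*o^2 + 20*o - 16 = (o - 4)*(o^2 - 4*o + 4) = (o - 4)*(o - 2)*(o - 2)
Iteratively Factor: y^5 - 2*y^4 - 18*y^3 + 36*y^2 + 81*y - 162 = (y + 3)*(y^4 - 5*y^3 - 3*y^2 + 45*y - 54) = (y - 3)*(y + 3)*(y^3 - 2*y^2 - 9*y + 18) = (y - 3)*(y + 3)^2*(y^2 - 5*y + 6) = (y - 3)*(y - 2)*(y + 3)^2*(y - 3)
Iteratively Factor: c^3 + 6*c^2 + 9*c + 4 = (c + 1)*(c^2 + 5*c + 4) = (c + 1)*(c + 4)*(c + 1)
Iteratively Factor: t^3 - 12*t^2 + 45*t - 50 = (t - 5)*(t^2 - 7*t + 10) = (t - 5)*(t - 2)*(t - 5)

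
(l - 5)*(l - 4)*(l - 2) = l^3 - 11*l^2 + 38*l - 40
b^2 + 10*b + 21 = (b + 3)*(b + 7)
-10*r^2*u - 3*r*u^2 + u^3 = u*(-5*r + u)*(2*r + u)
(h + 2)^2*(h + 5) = h^3 + 9*h^2 + 24*h + 20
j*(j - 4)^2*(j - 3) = j^4 - 11*j^3 + 40*j^2 - 48*j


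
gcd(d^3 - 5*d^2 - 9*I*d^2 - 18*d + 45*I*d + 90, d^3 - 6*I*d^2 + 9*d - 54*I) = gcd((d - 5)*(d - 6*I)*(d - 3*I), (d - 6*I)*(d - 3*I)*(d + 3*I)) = d^2 - 9*I*d - 18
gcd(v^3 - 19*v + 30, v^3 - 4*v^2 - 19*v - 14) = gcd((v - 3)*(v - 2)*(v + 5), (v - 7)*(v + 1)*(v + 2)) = 1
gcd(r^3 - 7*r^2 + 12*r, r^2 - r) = r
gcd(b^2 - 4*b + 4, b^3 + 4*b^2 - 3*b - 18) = b - 2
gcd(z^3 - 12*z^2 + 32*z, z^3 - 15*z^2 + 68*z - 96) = z^2 - 12*z + 32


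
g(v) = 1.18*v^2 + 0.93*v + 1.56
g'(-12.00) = -27.39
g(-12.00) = 160.32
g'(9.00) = 22.17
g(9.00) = 105.51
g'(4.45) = 11.43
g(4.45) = 29.07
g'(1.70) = 4.94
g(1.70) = 6.55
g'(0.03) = 1.00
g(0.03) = 1.59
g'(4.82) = 12.31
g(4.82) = 33.46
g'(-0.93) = -1.26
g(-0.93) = 1.72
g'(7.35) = 18.28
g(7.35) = 72.14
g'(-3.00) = -6.15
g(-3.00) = 9.39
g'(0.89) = 3.03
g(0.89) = 3.32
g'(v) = 2.36*v + 0.93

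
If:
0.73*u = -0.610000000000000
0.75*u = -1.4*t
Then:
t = 0.45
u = -0.84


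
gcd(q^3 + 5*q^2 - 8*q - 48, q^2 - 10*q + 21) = q - 3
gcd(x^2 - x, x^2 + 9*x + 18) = 1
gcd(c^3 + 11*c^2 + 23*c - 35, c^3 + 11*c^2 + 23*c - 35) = c^3 + 11*c^2 + 23*c - 35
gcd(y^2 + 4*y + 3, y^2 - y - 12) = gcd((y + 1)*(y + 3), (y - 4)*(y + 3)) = y + 3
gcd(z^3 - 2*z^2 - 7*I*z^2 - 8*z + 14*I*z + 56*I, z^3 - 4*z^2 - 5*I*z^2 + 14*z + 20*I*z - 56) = z^2 + z*(-4 - 7*I) + 28*I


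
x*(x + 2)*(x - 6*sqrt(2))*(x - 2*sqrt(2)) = x^4 - 8*sqrt(2)*x^3 + 2*x^3 - 16*sqrt(2)*x^2 + 24*x^2 + 48*x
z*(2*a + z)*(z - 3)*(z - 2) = 2*a*z^3 - 10*a*z^2 + 12*a*z + z^4 - 5*z^3 + 6*z^2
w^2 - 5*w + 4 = (w - 4)*(w - 1)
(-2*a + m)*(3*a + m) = -6*a^2 + a*m + m^2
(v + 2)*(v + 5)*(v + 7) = v^3 + 14*v^2 + 59*v + 70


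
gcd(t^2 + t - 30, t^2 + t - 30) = t^2 + t - 30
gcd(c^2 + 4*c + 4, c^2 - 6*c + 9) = 1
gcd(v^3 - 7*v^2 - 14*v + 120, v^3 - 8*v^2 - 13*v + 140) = v^2 - v - 20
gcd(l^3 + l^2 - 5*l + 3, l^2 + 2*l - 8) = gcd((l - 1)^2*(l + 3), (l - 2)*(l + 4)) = 1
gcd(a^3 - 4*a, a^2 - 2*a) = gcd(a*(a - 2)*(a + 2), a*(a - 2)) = a^2 - 2*a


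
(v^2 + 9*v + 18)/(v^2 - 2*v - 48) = (v + 3)/(v - 8)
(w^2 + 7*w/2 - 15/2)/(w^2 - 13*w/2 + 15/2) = (w + 5)/(w - 5)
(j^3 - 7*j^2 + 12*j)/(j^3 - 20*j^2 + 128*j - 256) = j*(j - 3)/(j^2 - 16*j + 64)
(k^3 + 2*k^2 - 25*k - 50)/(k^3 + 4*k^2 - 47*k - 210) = (k^2 - 3*k - 10)/(k^2 - k - 42)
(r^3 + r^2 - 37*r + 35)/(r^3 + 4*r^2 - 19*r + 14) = (r - 5)/(r - 2)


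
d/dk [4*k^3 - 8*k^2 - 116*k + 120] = 12*k^2 - 16*k - 116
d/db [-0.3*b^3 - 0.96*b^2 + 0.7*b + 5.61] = -0.9*b^2 - 1.92*b + 0.7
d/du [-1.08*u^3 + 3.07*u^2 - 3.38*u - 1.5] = -3.24*u^2 + 6.14*u - 3.38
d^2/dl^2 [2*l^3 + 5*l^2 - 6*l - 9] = 12*l + 10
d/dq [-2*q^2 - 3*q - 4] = -4*q - 3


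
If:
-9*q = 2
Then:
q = -2/9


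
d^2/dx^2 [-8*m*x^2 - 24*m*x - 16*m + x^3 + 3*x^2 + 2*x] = -16*m + 6*x + 6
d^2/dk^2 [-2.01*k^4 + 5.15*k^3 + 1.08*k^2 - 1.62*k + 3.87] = -24.12*k^2 + 30.9*k + 2.16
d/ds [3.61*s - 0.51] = 3.61000000000000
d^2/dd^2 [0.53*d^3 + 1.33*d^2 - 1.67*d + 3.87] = 3.18*d + 2.66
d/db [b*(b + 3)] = 2*b + 3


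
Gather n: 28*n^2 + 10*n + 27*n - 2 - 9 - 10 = 28*n^2 + 37*n - 21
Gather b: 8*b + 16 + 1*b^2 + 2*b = b^2 + 10*b + 16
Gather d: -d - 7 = -d - 7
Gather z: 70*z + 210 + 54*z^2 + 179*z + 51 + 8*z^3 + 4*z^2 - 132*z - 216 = 8*z^3 + 58*z^2 + 117*z + 45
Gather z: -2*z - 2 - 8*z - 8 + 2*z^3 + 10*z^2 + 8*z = 2*z^3 + 10*z^2 - 2*z - 10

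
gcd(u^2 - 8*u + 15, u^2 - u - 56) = 1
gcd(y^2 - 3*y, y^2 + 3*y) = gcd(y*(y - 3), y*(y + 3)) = y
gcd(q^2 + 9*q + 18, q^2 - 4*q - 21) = q + 3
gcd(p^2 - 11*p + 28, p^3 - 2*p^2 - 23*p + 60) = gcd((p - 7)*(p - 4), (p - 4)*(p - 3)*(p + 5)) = p - 4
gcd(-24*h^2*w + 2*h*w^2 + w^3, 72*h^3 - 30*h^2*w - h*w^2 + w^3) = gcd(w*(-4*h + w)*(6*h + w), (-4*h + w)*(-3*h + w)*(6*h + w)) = -24*h^2 + 2*h*w + w^2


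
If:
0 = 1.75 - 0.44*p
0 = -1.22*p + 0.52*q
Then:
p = 3.98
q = 9.33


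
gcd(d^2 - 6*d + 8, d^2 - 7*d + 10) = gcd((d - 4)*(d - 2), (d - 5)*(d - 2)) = d - 2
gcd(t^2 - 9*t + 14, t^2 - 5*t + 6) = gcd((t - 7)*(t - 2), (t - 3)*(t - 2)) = t - 2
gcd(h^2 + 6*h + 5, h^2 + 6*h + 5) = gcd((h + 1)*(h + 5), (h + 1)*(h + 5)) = h^2 + 6*h + 5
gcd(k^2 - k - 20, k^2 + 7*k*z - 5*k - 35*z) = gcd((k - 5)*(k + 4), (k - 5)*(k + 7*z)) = k - 5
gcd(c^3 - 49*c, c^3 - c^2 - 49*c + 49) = c^2 - 49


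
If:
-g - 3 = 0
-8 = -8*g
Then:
No Solution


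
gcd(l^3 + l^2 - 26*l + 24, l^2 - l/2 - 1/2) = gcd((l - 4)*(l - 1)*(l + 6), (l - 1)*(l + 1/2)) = l - 1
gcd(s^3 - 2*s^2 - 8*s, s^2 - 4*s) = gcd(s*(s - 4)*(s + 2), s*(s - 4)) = s^2 - 4*s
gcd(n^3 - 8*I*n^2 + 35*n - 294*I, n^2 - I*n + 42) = n^2 - I*n + 42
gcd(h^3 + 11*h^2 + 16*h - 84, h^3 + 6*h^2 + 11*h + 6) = 1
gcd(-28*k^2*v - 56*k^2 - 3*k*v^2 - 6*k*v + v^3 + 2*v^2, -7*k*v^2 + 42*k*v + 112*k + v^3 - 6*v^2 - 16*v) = -7*k*v - 14*k + v^2 + 2*v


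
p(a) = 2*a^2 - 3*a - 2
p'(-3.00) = -15.00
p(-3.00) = 25.00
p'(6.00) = 21.00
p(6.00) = 52.00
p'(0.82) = 0.28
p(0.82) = -3.12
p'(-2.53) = -13.12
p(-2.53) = 18.39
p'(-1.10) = -7.40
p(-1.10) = 3.72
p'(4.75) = 16.00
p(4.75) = 28.88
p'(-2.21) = -11.84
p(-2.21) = 14.40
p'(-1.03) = -7.12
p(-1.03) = 3.21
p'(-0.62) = -5.48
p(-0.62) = 0.63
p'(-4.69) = -21.76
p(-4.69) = 56.06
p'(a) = 4*a - 3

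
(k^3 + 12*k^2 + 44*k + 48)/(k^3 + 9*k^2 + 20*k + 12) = (k + 4)/(k + 1)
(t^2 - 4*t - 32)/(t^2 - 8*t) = (t + 4)/t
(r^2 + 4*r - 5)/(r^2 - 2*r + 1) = (r + 5)/(r - 1)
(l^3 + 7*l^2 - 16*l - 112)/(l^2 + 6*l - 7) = (l^2 - 16)/(l - 1)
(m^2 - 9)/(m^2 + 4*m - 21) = (m + 3)/(m + 7)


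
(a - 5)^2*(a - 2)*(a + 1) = a^4 - 11*a^3 + 33*a^2 - 5*a - 50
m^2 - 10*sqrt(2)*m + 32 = (m - 8*sqrt(2))*(m - 2*sqrt(2))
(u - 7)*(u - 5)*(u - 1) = u^3 - 13*u^2 + 47*u - 35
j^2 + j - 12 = (j - 3)*(j + 4)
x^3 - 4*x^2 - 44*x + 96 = (x - 8)*(x - 2)*(x + 6)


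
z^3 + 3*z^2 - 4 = (z - 1)*(z + 2)^2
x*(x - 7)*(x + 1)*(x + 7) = x^4 + x^3 - 49*x^2 - 49*x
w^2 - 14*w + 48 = (w - 8)*(w - 6)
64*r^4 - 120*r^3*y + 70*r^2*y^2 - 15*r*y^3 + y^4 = (-8*r + y)*(-4*r + y)*(-2*r + y)*(-r + y)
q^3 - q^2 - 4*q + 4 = (q - 2)*(q - 1)*(q + 2)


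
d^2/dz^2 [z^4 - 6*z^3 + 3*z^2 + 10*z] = 12*z^2 - 36*z + 6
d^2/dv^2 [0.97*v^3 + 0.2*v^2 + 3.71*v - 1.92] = 5.82*v + 0.4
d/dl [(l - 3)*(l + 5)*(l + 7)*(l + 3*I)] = 4*l^3 + l^2*(27 + 9*I) + l*(-2 + 54*I) - 105 - 3*I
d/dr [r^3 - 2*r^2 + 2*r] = 3*r^2 - 4*r + 2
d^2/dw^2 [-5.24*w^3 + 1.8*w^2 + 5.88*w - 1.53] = 3.6 - 31.44*w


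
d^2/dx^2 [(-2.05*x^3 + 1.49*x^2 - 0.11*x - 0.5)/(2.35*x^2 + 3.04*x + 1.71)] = (-1.4210854715202e-14*x^5 + 2.1316282072803e-14*x^4 - 43.91878*x^3 - 116.43321*x^2 - 54.74622*x + 4.634366)/(12.977875*x^6 + 50.3652*x^5 + 93.483705*x^4 + 101.391904*x^3 + 68.024313*x^2 + 26.667792*x + 5.000211)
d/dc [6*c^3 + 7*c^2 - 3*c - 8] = 18*c^2 + 14*c - 3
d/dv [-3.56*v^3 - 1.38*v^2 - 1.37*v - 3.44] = -10.68*v^2 - 2.76*v - 1.37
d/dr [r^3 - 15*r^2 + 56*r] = 3*r^2 - 30*r + 56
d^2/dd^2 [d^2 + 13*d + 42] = 2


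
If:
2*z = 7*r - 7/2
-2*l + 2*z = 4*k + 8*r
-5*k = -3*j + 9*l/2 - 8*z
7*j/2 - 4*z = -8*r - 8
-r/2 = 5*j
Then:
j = -30/127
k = -65657/4064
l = 59701/2032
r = 300/127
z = 3311/508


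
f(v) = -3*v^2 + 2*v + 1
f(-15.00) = -704.00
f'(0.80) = -2.80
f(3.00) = -20.00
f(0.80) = 0.68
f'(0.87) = -3.22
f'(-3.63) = 23.78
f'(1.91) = -9.46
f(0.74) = 0.84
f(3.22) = -23.67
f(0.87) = 0.47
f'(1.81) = -8.86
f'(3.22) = -17.32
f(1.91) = -6.12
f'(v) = 2 - 6*v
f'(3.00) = -16.00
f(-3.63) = -45.79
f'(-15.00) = 92.00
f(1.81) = -5.21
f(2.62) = -14.35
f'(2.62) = -13.72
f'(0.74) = -2.44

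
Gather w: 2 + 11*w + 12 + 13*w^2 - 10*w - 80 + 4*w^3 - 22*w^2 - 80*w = 4*w^3 - 9*w^2 - 79*w - 66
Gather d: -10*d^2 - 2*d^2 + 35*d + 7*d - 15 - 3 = -12*d^2 + 42*d - 18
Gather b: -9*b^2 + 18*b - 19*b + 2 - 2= -9*b^2 - b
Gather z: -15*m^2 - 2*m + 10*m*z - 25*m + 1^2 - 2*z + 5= -15*m^2 - 27*m + z*(10*m - 2) + 6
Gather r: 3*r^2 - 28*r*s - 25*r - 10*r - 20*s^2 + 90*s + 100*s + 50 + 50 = 3*r^2 + r*(-28*s - 35) - 20*s^2 + 190*s + 100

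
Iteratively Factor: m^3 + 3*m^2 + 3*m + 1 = (m + 1)*(m^2 + 2*m + 1) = (m + 1)^2*(m + 1)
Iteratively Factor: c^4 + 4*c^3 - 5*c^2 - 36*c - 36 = (c + 2)*(c^3 + 2*c^2 - 9*c - 18) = (c - 3)*(c + 2)*(c^2 + 5*c + 6) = (c - 3)*(c + 2)*(c + 3)*(c + 2)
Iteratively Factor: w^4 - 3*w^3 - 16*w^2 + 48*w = (w - 3)*(w^3 - 16*w) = (w - 4)*(w - 3)*(w^2 + 4*w) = w*(w - 4)*(w - 3)*(w + 4)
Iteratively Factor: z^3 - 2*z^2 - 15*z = (z - 5)*(z^2 + 3*z) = (z - 5)*(z + 3)*(z)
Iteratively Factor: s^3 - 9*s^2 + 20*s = (s - 4)*(s^2 - 5*s) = (s - 5)*(s - 4)*(s)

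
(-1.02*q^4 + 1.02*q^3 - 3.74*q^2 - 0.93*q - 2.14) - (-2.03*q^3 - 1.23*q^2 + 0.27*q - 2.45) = -1.02*q^4 + 3.05*q^3 - 2.51*q^2 - 1.2*q + 0.31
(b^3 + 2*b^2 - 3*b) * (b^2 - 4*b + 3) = b^5 - 2*b^4 - 8*b^3 + 18*b^2 - 9*b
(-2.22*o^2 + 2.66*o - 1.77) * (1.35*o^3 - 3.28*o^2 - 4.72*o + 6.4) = -2.997*o^5 + 10.8726*o^4 - 0.635899999999999*o^3 - 20.9576*o^2 + 25.3784*o - 11.328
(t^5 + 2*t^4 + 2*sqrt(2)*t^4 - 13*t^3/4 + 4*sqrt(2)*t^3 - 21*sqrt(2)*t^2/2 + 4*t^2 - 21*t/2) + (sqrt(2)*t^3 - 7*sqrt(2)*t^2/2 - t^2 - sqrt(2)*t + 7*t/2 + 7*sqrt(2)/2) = t^5 + 2*t^4 + 2*sqrt(2)*t^4 - 13*t^3/4 + 5*sqrt(2)*t^3 - 14*sqrt(2)*t^2 + 3*t^2 - 7*t - sqrt(2)*t + 7*sqrt(2)/2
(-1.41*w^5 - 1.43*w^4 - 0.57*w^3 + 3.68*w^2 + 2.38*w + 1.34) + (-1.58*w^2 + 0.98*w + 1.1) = -1.41*w^5 - 1.43*w^4 - 0.57*w^3 + 2.1*w^2 + 3.36*w + 2.44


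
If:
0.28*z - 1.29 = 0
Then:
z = 4.61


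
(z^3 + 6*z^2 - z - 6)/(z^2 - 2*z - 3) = (z^2 + 5*z - 6)/(z - 3)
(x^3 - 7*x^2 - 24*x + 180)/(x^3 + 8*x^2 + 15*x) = (x^2 - 12*x + 36)/(x*(x + 3))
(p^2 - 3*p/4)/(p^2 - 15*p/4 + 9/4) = p/(p - 3)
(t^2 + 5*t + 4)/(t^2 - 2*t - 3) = (t + 4)/(t - 3)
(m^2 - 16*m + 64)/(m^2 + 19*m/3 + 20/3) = 3*(m^2 - 16*m + 64)/(3*m^2 + 19*m + 20)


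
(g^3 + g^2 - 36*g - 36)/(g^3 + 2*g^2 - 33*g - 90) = (g^2 + 7*g + 6)/(g^2 + 8*g + 15)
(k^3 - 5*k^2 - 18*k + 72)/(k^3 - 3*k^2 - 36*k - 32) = (k^2 - 9*k + 18)/(k^2 - 7*k - 8)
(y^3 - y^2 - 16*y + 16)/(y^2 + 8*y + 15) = (y^3 - y^2 - 16*y + 16)/(y^2 + 8*y + 15)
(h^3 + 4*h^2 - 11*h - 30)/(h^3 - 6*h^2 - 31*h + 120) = (h + 2)/(h - 8)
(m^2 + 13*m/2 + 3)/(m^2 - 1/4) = 2*(m + 6)/(2*m - 1)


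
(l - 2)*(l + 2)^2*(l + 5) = l^4 + 7*l^3 + 6*l^2 - 28*l - 40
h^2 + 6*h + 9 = (h + 3)^2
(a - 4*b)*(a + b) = a^2 - 3*a*b - 4*b^2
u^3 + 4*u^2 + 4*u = u*(u + 2)^2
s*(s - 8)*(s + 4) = s^3 - 4*s^2 - 32*s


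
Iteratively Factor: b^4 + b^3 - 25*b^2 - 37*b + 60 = (b + 4)*(b^3 - 3*b^2 - 13*b + 15) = (b + 3)*(b + 4)*(b^2 - 6*b + 5) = (b - 1)*(b + 3)*(b + 4)*(b - 5)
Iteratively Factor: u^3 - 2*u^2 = (u)*(u^2 - 2*u) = u*(u - 2)*(u)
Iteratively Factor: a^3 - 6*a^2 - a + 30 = (a - 3)*(a^2 - 3*a - 10) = (a - 3)*(a + 2)*(a - 5)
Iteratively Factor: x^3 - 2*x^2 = (x)*(x^2 - 2*x) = x*(x - 2)*(x)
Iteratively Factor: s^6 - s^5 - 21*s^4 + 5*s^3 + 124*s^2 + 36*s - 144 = (s - 4)*(s^5 + 3*s^4 - 9*s^3 - 31*s^2 + 36) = (s - 4)*(s - 3)*(s^4 + 6*s^3 + 9*s^2 - 4*s - 12) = (s - 4)*(s - 3)*(s + 2)*(s^3 + 4*s^2 + s - 6) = (s - 4)*(s - 3)*(s + 2)^2*(s^2 + 2*s - 3) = (s - 4)*(s - 3)*(s + 2)^2*(s + 3)*(s - 1)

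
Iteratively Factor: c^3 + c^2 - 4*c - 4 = (c + 1)*(c^2 - 4) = (c + 1)*(c + 2)*(c - 2)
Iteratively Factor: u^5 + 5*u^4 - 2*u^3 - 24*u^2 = (u + 4)*(u^4 + u^3 - 6*u^2) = u*(u + 4)*(u^3 + u^2 - 6*u) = u^2*(u + 4)*(u^2 + u - 6) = u^2*(u + 3)*(u + 4)*(u - 2)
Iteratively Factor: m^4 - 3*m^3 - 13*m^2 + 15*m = (m - 1)*(m^3 - 2*m^2 - 15*m) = (m - 5)*(m - 1)*(m^2 + 3*m) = m*(m - 5)*(m - 1)*(m + 3)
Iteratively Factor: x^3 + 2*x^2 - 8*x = (x)*(x^2 + 2*x - 8) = x*(x + 4)*(x - 2)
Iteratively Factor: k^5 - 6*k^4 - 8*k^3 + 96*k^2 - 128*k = (k)*(k^4 - 6*k^3 - 8*k^2 + 96*k - 128) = k*(k - 4)*(k^3 - 2*k^2 - 16*k + 32) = k*(k - 4)^2*(k^2 + 2*k - 8) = k*(k - 4)^2*(k + 4)*(k - 2)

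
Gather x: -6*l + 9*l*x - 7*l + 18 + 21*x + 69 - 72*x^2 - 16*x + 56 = -13*l - 72*x^2 + x*(9*l + 5) + 143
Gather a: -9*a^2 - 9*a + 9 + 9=-9*a^2 - 9*a + 18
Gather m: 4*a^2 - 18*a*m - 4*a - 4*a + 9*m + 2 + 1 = 4*a^2 - 8*a + m*(9 - 18*a) + 3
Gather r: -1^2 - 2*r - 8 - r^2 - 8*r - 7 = -r^2 - 10*r - 16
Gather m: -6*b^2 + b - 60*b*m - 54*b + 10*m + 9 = -6*b^2 - 53*b + m*(10 - 60*b) + 9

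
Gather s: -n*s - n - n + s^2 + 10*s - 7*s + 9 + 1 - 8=-2*n + s^2 + s*(3 - n) + 2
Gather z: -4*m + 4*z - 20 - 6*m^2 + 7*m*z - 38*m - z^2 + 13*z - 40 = -6*m^2 - 42*m - z^2 + z*(7*m + 17) - 60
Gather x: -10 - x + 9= -x - 1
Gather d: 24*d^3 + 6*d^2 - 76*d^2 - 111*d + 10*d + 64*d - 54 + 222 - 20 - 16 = 24*d^3 - 70*d^2 - 37*d + 132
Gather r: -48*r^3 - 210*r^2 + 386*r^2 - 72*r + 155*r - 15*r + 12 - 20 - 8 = -48*r^3 + 176*r^2 + 68*r - 16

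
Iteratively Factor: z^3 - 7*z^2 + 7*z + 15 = (z + 1)*(z^2 - 8*z + 15) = (z - 3)*(z + 1)*(z - 5)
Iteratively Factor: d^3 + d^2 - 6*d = (d - 2)*(d^2 + 3*d) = (d - 2)*(d + 3)*(d)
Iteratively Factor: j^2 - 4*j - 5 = (j + 1)*(j - 5)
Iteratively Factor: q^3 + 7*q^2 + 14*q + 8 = (q + 2)*(q^2 + 5*q + 4) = (q + 1)*(q + 2)*(q + 4)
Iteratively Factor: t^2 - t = (t)*(t - 1)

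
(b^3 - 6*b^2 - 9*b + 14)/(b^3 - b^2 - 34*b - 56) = (b - 1)/(b + 4)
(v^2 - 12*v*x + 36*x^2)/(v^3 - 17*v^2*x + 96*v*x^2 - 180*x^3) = 1/(v - 5*x)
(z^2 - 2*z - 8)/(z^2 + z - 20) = (z + 2)/(z + 5)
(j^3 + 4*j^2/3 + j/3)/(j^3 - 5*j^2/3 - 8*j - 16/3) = j*(3*j + 1)/(3*j^2 - 8*j - 16)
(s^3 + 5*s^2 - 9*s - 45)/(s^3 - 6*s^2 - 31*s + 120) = (s + 3)/(s - 8)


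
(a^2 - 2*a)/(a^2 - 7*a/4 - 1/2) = 4*a/(4*a + 1)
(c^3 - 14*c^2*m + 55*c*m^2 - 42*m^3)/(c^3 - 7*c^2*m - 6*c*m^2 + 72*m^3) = (c^2 - 8*c*m + 7*m^2)/(c^2 - c*m - 12*m^2)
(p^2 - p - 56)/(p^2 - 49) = (p - 8)/(p - 7)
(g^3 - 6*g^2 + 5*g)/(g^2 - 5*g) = g - 1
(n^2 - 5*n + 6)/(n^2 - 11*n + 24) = (n - 2)/(n - 8)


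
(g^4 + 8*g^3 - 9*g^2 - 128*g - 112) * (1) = g^4 + 8*g^3 - 9*g^2 - 128*g - 112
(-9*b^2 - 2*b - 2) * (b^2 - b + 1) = -9*b^4 + 7*b^3 - 9*b^2 - 2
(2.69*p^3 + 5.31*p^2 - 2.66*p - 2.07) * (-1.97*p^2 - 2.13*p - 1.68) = -5.2993*p^5 - 16.1904*p^4 - 10.5893*p^3 + 0.8229*p^2 + 8.8779*p + 3.4776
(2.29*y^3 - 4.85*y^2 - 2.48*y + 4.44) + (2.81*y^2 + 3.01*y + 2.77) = 2.29*y^3 - 2.04*y^2 + 0.53*y + 7.21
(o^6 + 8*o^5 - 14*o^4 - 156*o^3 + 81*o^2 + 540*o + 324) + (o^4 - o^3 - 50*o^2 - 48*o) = o^6 + 8*o^5 - 13*o^4 - 157*o^3 + 31*o^2 + 492*o + 324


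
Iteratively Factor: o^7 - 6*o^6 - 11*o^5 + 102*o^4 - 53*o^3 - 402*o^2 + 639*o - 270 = (o - 3)*(o^6 - 3*o^5 - 20*o^4 + 42*o^3 + 73*o^2 - 183*o + 90) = (o - 3)*(o + 3)*(o^5 - 6*o^4 - 2*o^3 + 48*o^2 - 71*o + 30) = (o - 3)*(o - 1)*(o + 3)*(o^4 - 5*o^3 - 7*o^2 + 41*o - 30) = (o - 3)*(o - 2)*(o - 1)*(o + 3)*(o^3 - 3*o^2 - 13*o + 15) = (o - 5)*(o - 3)*(o - 2)*(o - 1)*(o + 3)*(o^2 + 2*o - 3) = (o - 5)*(o - 3)*(o - 2)*(o - 1)*(o + 3)^2*(o - 1)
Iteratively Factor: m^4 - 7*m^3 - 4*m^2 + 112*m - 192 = (m + 4)*(m^3 - 11*m^2 + 40*m - 48) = (m - 3)*(m + 4)*(m^2 - 8*m + 16) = (m - 4)*(m - 3)*(m + 4)*(m - 4)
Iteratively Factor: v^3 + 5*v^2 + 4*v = (v + 4)*(v^2 + v) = v*(v + 4)*(v + 1)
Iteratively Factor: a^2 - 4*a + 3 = (a - 1)*(a - 3)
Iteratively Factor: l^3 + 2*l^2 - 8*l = (l - 2)*(l^2 + 4*l) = l*(l - 2)*(l + 4)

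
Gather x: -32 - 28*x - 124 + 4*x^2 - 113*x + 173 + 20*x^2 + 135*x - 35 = 24*x^2 - 6*x - 18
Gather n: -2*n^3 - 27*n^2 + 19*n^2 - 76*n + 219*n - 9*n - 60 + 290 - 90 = -2*n^3 - 8*n^2 + 134*n + 140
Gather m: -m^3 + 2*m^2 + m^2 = -m^3 + 3*m^2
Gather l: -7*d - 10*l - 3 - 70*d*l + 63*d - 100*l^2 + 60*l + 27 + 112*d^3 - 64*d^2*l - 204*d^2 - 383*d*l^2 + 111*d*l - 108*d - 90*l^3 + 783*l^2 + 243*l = 112*d^3 - 204*d^2 - 52*d - 90*l^3 + l^2*(683 - 383*d) + l*(-64*d^2 + 41*d + 293) + 24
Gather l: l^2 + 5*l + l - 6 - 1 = l^2 + 6*l - 7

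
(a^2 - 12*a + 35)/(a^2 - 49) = (a - 5)/(a + 7)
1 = 1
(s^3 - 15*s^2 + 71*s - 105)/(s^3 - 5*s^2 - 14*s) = (s^2 - 8*s + 15)/(s*(s + 2))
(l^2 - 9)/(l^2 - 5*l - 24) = (l - 3)/(l - 8)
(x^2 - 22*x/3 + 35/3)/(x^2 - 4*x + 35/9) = 3*(x - 5)/(3*x - 5)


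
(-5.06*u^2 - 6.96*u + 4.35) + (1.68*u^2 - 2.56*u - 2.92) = -3.38*u^2 - 9.52*u + 1.43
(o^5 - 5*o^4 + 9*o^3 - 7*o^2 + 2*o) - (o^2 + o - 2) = o^5 - 5*o^4 + 9*o^3 - 8*o^2 + o + 2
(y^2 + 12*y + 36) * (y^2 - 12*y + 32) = y^4 - 76*y^2 - 48*y + 1152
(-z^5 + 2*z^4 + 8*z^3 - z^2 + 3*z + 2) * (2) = -2*z^5 + 4*z^4 + 16*z^3 - 2*z^2 + 6*z + 4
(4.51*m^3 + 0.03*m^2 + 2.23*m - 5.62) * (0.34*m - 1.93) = 1.5334*m^4 - 8.6941*m^3 + 0.7003*m^2 - 6.2147*m + 10.8466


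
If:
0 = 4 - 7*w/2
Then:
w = 8/7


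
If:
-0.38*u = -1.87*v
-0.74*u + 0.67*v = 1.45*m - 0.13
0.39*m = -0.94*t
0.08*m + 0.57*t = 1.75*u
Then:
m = 0.09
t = -0.04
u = -0.01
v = -0.00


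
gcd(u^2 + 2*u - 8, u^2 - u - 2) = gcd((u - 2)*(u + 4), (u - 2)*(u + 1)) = u - 2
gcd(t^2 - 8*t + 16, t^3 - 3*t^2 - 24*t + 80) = t^2 - 8*t + 16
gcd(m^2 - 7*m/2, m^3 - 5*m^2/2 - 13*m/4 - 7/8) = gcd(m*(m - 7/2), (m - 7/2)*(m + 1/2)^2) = m - 7/2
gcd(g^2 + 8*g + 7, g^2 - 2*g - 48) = 1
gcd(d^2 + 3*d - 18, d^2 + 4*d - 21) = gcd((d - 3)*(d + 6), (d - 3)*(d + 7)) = d - 3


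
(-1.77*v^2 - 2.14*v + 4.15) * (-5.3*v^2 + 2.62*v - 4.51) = 9.381*v^4 + 6.7046*v^3 - 19.6191*v^2 + 20.5244*v - 18.7165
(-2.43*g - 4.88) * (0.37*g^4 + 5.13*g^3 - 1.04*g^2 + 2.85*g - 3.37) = -0.8991*g^5 - 14.2715*g^4 - 22.5072*g^3 - 1.8503*g^2 - 5.7189*g + 16.4456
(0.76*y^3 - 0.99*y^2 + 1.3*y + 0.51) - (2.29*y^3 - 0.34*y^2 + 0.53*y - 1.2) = -1.53*y^3 - 0.65*y^2 + 0.77*y + 1.71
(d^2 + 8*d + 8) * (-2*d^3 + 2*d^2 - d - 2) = -2*d^5 - 14*d^4 - d^3 + 6*d^2 - 24*d - 16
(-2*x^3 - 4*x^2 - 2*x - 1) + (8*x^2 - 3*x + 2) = -2*x^3 + 4*x^2 - 5*x + 1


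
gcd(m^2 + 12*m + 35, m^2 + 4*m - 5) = m + 5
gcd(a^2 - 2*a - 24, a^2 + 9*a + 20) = a + 4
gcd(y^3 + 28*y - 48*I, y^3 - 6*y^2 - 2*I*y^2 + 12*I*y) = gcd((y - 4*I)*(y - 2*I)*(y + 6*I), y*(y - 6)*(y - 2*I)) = y - 2*I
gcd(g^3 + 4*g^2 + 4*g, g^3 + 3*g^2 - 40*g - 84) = g + 2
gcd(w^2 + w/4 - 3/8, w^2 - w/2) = w - 1/2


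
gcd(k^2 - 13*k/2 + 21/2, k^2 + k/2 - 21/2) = k - 3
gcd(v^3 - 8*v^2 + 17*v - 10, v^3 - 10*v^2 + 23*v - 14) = v^2 - 3*v + 2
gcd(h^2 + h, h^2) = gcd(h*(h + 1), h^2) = h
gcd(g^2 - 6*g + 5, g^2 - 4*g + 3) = g - 1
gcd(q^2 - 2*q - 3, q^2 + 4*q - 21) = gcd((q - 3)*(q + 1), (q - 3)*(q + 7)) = q - 3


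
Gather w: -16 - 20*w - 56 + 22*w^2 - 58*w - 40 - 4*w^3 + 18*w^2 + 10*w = -4*w^3 + 40*w^2 - 68*w - 112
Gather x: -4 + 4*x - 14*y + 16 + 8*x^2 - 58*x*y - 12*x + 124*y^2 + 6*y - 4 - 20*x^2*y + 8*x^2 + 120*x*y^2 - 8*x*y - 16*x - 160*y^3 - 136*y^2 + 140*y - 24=x^2*(16 - 20*y) + x*(120*y^2 - 66*y - 24) - 160*y^3 - 12*y^2 + 132*y - 16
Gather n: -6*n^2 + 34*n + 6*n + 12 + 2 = -6*n^2 + 40*n + 14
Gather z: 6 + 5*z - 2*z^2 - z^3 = -z^3 - 2*z^2 + 5*z + 6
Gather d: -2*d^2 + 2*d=-2*d^2 + 2*d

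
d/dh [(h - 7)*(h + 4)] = 2*h - 3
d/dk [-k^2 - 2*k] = -2*k - 2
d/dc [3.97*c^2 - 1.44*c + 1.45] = 7.94*c - 1.44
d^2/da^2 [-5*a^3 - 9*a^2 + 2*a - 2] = -30*a - 18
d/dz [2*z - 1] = 2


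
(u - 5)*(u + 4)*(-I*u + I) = -I*u^3 + 2*I*u^2 + 19*I*u - 20*I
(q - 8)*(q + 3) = q^2 - 5*q - 24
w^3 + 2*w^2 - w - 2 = (w - 1)*(w + 1)*(w + 2)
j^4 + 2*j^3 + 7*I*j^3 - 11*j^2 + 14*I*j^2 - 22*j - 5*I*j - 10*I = (j + 2)*(j + I)^2*(j + 5*I)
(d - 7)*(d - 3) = d^2 - 10*d + 21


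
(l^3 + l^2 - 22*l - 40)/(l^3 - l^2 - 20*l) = (l + 2)/l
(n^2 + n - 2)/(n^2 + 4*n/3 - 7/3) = 3*(n + 2)/(3*n + 7)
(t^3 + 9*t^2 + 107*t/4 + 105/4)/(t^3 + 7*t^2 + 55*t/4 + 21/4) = (2*t + 5)/(2*t + 1)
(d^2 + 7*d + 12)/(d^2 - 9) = (d + 4)/(d - 3)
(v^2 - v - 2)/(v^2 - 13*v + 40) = (v^2 - v - 2)/(v^2 - 13*v + 40)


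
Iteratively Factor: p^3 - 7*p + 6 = (p - 1)*(p^2 + p - 6) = (p - 1)*(p + 3)*(p - 2)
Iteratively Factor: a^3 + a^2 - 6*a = (a + 3)*(a^2 - 2*a) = a*(a + 3)*(a - 2)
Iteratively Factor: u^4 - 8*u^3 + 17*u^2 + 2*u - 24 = (u - 3)*(u^3 - 5*u^2 + 2*u + 8) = (u - 4)*(u - 3)*(u^2 - u - 2) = (u - 4)*(u - 3)*(u - 2)*(u + 1)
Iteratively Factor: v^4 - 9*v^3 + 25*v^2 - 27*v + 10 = (v - 2)*(v^3 - 7*v^2 + 11*v - 5) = (v - 5)*(v - 2)*(v^2 - 2*v + 1) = (v - 5)*(v - 2)*(v - 1)*(v - 1)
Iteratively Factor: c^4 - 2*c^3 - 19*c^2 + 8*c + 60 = (c + 3)*(c^3 - 5*c^2 - 4*c + 20) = (c + 2)*(c + 3)*(c^2 - 7*c + 10) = (c - 5)*(c + 2)*(c + 3)*(c - 2)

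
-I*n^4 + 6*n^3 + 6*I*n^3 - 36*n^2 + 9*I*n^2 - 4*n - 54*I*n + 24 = (n - 6)*(n + I)*(n + 4*I)*(-I*n + 1)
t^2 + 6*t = t*(t + 6)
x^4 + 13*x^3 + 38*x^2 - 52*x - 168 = (x - 2)*(x + 2)*(x + 6)*(x + 7)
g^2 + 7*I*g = g*(g + 7*I)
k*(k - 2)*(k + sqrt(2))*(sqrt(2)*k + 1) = sqrt(2)*k^4 - 2*sqrt(2)*k^3 + 3*k^3 - 6*k^2 + sqrt(2)*k^2 - 2*sqrt(2)*k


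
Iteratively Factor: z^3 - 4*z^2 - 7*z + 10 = (z - 1)*(z^2 - 3*z - 10) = (z - 5)*(z - 1)*(z + 2)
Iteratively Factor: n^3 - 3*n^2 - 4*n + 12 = (n + 2)*(n^2 - 5*n + 6) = (n - 3)*(n + 2)*(n - 2)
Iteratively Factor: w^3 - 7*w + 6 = (w - 1)*(w^2 + w - 6) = (w - 2)*(w - 1)*(w + 3)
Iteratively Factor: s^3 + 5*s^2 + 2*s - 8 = (s - 1)*(s^2 + 6*s + 8) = (s - 1)*(s + 2)*(s + 4)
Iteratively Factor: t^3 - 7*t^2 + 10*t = (t - 2)*(t^2 - 5*t) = t*(t - 2)*(t - 5)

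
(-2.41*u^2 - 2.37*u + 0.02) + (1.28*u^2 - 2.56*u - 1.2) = -1.13*u^2 - 4.93*u - 1.18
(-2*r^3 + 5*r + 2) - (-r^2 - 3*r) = -2*r^3 + r^2 + 8*r + 2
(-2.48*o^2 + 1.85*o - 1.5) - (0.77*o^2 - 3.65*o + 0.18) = -3.25*o^2 + 5.5*o - 1.68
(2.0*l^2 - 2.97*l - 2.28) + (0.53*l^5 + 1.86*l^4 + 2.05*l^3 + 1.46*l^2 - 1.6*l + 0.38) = 0.53*l^5 + 1.86*l^4 + 2.05*l^3 + 3.46*l^2 - 4.57*l - 1.9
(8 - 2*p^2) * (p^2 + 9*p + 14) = -2*p^4 - 18*p^3 - 20*p^2 + 72*p + 112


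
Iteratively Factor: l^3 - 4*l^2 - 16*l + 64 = (l - 4)*(l^2 - 16) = (l - 4)^2*(l + 4)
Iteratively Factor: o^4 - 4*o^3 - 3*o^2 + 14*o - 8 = (o - 4)*(o^3 - 3*o + 2) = (o - 4)*(o + 2)*(o^2 - 2*o + 1) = (o - 4)*(o - 1)*(o + 2)*(o - 1)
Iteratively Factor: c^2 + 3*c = (c)*(c + 3)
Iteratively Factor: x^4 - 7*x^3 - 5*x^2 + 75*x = (x - 5)*(x^3 - 2*x^2 - 15*x) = (x - 5)^2*(x^2 + 3*x) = (x - 5)^2*(x + 3)*(x)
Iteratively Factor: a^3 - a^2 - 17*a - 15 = (a + 1)*(a^2 - 2*a - 15) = (a - 5)*(a + 1)*(a + 3)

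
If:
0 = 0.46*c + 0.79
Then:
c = -1.72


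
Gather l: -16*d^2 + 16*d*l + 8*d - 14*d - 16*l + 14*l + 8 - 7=-16*d^2 - 6*d + l*(16*d - 2) + 1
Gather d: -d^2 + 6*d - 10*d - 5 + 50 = -d^2 - 4*d + 45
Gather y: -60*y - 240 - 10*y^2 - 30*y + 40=-10*y^2 - 90*y - 200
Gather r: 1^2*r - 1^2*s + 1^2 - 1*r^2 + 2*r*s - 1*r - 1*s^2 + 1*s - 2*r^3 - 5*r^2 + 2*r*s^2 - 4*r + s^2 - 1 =-2*r^3 - 6*r^2 + r*(2*s^2 + 2*s - 4)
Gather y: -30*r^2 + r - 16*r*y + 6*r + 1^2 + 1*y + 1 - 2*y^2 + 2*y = -30*r^2 + 7*r - 2*y^2 + y*(3 - 16*r) + 2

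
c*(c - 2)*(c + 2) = c^3 - 4*c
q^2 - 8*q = q*(q - 8)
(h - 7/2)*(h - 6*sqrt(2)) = h^2 - 6*sqrt(2)*h - 7*h/2 + 21*sqrt(2)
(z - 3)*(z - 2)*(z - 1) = z^3 - 6*z^2 + 11*z - 6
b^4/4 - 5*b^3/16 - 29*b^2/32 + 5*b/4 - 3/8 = (b/4 + 1/2)*(b - 2)*(b - 3/4)*(b - 1/2)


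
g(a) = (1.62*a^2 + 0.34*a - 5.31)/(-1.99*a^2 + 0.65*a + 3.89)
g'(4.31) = 0.00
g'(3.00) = -0.04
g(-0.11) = -1.40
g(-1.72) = 0.35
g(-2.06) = -0.15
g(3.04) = -0.85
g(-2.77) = -0.47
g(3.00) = -0.85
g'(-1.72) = 2.53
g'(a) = (3.24*a + 0.34)/(-1.99*a^2 + 0.65*a + 3.89) + (3.98*a - 0.65)*(1.62*a^2 + 0.34*a - 5.31)/(-1.99*a^2 + 0.65*a + 3.89)^2 = (1.7296*a^2 - 8.5302*a + 4.7741)/(3.9601*a^4 - 2.587*a^3 - 15.0597*a^2 + 5.057*a + 15.1321)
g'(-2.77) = 0.24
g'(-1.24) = 30815.45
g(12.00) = -0.84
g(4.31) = -0.87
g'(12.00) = 0.00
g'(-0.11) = 0.40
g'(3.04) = -0.03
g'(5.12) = 0.00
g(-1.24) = -134.05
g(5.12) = -0.87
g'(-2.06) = 0.85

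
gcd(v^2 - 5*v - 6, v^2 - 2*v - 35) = 1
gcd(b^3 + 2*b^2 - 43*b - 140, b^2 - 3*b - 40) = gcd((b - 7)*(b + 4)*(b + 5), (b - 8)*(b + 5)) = b + 5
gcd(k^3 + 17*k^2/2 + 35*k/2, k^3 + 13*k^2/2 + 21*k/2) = k^2 + 7*k/2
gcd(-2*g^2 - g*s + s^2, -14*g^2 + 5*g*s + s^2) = -2*g + s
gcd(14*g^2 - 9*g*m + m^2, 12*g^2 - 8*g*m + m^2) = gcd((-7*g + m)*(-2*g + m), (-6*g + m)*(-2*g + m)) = 2*g - m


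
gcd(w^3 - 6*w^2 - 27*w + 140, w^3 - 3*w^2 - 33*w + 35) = w^2 - 2*w - 35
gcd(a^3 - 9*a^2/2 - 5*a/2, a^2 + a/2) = a^2 + a/2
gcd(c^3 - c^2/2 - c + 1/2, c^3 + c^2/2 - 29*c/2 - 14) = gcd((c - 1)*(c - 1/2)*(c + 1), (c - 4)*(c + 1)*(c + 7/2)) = c + 1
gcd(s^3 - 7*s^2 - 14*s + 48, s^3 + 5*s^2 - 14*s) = s - 2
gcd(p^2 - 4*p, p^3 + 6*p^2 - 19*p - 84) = p - 4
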